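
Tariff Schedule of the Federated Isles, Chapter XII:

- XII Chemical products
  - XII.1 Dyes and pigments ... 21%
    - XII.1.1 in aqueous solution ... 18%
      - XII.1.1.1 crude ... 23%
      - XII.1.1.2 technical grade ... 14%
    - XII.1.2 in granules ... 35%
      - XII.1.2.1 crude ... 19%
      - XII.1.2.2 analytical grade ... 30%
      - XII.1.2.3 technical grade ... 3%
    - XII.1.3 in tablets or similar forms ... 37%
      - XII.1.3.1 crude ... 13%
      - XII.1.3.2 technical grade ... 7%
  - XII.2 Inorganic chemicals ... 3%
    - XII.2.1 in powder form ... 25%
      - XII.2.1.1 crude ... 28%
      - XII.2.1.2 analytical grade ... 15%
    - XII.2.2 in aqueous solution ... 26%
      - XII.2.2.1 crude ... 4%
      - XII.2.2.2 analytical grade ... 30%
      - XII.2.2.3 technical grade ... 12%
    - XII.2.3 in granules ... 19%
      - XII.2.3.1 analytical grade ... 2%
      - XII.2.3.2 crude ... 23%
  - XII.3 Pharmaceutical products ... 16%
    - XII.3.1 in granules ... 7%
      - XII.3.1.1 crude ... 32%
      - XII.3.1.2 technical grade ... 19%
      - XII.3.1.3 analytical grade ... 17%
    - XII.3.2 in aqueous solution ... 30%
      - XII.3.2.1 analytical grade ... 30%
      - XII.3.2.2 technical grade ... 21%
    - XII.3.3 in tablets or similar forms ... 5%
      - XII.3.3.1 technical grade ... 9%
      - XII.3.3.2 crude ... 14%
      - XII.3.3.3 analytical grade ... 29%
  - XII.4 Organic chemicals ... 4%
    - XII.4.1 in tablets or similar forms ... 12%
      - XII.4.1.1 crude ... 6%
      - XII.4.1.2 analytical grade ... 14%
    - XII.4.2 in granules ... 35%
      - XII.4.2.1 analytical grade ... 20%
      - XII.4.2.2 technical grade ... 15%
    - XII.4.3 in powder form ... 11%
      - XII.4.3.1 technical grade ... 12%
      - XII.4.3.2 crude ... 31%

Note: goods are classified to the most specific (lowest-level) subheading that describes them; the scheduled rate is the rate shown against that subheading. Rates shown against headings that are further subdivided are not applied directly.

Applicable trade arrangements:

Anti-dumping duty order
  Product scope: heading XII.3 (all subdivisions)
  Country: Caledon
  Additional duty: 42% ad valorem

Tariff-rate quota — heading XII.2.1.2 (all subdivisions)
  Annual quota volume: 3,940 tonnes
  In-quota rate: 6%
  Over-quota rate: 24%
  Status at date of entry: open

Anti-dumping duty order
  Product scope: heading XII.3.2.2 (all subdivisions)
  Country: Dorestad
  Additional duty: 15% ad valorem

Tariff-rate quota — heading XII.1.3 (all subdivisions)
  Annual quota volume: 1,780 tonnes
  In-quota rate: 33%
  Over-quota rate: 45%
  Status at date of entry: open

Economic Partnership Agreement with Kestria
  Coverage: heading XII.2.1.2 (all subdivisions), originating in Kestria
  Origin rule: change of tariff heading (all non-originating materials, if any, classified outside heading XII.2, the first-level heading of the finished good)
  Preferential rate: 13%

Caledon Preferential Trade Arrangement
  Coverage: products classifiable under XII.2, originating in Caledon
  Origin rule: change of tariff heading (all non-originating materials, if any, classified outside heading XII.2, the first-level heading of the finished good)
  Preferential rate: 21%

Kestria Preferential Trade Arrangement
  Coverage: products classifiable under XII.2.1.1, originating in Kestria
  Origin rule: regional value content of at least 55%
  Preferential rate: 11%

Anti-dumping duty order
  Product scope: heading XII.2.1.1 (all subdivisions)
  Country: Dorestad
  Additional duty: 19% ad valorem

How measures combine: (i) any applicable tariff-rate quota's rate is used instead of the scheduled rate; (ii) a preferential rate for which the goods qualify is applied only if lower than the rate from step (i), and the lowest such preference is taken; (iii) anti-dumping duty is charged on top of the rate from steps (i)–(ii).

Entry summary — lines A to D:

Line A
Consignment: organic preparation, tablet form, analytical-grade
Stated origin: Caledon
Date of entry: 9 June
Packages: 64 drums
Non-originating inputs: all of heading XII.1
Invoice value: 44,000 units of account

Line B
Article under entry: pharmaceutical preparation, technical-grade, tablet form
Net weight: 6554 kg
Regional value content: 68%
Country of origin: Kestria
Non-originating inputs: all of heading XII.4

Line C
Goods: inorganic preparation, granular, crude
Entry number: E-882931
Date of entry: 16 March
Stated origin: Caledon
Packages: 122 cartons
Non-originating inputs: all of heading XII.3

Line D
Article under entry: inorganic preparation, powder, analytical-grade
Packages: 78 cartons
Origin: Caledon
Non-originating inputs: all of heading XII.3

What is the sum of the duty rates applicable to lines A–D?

Line A: organic → XII.4; tablet form → XII.4.1; analytical-grade → XII.4.1.2. Scheduled 14%. Caledon agreement on XII.2: XII.4.1.2 not covered. → 14%.
Line B: pharmaceutical → XII.3; tablet form → XII.3.3; technical-grade → XII.3.3.1. Scheduled 9%. Kestria agreement on XII.2.1.2: XII.3.3.1 not covered; Kestria agreement on XII.2.1.1: XII.3.3.1 not covered. → 9%.
Line C: inorganic → XII.2; granular → XII.2.3; crude → XII.2.3.2. Scheduled 23%. Caledon agreement on XII.2: CTH met → 21% available; preferential 21%. → 21%.
Line D: inorganic → XII.2; powder → XII.2.1; analytical-grade → XII.2.1.2. Scheduled 15%. quota on XII.2.1.2 open → in-quota 6%; Caledon agreement on XII.2: CTH met → 21% available; preference 21% not lower than 6% → no reduction. → 6%.
Sum: 14% + 9% + 21% + 6% = 50%.

50%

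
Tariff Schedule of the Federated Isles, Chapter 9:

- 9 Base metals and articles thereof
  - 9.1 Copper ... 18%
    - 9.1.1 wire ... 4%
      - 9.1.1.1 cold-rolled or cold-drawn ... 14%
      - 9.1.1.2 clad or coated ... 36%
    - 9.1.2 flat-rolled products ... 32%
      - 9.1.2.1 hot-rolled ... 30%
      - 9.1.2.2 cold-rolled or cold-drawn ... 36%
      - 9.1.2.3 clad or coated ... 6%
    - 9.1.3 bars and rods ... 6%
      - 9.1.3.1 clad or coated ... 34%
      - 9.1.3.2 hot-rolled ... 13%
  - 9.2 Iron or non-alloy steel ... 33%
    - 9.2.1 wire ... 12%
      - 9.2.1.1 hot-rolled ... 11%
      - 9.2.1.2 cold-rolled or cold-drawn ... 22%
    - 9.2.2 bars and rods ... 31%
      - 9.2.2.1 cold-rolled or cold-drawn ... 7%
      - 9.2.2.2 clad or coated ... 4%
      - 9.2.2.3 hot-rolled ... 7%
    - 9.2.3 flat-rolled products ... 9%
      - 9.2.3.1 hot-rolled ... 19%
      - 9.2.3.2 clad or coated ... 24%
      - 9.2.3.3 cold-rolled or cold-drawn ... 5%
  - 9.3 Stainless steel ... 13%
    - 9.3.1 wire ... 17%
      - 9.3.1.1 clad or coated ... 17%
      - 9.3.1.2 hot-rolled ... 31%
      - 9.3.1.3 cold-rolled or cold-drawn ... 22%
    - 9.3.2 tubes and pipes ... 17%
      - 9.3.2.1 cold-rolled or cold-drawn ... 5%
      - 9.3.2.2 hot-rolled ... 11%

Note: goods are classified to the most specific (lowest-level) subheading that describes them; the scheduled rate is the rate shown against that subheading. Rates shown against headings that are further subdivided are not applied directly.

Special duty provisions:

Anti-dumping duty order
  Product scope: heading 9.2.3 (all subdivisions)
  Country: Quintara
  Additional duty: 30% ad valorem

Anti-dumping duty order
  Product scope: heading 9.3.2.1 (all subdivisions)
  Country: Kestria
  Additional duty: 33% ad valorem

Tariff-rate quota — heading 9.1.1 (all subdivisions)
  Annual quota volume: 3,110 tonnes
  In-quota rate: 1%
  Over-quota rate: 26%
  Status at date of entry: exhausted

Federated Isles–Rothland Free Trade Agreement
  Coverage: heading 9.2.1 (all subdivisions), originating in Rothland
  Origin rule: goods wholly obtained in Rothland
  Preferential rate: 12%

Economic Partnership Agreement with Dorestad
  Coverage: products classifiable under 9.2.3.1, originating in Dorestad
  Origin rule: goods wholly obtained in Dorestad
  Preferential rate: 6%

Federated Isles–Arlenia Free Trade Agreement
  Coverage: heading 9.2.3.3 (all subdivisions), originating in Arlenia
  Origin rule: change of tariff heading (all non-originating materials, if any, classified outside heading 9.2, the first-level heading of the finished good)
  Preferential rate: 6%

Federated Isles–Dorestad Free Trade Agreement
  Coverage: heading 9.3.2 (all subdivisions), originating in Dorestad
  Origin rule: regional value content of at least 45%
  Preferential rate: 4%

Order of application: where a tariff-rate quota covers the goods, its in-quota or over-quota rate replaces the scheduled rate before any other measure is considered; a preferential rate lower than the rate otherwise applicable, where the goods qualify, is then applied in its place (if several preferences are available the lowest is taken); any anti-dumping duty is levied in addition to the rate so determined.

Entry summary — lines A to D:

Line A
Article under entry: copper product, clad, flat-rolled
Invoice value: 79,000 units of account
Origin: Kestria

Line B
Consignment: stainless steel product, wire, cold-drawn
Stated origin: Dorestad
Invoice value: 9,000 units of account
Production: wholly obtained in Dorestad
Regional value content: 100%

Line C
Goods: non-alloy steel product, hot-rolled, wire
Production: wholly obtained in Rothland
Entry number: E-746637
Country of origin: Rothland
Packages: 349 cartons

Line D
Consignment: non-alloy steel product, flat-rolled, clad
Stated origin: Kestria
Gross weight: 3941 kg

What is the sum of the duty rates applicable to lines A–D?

Line A: copper → 9.1; flat-rolled → 9.1.2; clad → 9.1.2.3. Scheduled 6%. No special measure applies. → 6%.
Line B: stainless steel → 9.3; wire → 9.3.1; cold-drawn → 9.3.1.3. Scheduled 22%. Dorestad agreement on 9.2.3.1: 9.3.1.3 not covered; Dorestad agreement on 9.3.2: 9.3.1.3 not covered. → 22%.
Line C: non-alloy steel → 9.2; wire → 9.2.1; hot-rolled → 9.2.1.1. Scheduled 11%. Rothland agreement on 9.2.1: wholly obtained → 12% available; preference 12% not lower than 11% → no reduction. → 11%.
Line D: non-alloy steel → 9.2; flat-rolled → 9.2.3; clad → 9.2.3.2. Scheduled 24%. No special measure applies. → 24%.
Sum: 6% + 22% + 11% + 24% = 63%.

63%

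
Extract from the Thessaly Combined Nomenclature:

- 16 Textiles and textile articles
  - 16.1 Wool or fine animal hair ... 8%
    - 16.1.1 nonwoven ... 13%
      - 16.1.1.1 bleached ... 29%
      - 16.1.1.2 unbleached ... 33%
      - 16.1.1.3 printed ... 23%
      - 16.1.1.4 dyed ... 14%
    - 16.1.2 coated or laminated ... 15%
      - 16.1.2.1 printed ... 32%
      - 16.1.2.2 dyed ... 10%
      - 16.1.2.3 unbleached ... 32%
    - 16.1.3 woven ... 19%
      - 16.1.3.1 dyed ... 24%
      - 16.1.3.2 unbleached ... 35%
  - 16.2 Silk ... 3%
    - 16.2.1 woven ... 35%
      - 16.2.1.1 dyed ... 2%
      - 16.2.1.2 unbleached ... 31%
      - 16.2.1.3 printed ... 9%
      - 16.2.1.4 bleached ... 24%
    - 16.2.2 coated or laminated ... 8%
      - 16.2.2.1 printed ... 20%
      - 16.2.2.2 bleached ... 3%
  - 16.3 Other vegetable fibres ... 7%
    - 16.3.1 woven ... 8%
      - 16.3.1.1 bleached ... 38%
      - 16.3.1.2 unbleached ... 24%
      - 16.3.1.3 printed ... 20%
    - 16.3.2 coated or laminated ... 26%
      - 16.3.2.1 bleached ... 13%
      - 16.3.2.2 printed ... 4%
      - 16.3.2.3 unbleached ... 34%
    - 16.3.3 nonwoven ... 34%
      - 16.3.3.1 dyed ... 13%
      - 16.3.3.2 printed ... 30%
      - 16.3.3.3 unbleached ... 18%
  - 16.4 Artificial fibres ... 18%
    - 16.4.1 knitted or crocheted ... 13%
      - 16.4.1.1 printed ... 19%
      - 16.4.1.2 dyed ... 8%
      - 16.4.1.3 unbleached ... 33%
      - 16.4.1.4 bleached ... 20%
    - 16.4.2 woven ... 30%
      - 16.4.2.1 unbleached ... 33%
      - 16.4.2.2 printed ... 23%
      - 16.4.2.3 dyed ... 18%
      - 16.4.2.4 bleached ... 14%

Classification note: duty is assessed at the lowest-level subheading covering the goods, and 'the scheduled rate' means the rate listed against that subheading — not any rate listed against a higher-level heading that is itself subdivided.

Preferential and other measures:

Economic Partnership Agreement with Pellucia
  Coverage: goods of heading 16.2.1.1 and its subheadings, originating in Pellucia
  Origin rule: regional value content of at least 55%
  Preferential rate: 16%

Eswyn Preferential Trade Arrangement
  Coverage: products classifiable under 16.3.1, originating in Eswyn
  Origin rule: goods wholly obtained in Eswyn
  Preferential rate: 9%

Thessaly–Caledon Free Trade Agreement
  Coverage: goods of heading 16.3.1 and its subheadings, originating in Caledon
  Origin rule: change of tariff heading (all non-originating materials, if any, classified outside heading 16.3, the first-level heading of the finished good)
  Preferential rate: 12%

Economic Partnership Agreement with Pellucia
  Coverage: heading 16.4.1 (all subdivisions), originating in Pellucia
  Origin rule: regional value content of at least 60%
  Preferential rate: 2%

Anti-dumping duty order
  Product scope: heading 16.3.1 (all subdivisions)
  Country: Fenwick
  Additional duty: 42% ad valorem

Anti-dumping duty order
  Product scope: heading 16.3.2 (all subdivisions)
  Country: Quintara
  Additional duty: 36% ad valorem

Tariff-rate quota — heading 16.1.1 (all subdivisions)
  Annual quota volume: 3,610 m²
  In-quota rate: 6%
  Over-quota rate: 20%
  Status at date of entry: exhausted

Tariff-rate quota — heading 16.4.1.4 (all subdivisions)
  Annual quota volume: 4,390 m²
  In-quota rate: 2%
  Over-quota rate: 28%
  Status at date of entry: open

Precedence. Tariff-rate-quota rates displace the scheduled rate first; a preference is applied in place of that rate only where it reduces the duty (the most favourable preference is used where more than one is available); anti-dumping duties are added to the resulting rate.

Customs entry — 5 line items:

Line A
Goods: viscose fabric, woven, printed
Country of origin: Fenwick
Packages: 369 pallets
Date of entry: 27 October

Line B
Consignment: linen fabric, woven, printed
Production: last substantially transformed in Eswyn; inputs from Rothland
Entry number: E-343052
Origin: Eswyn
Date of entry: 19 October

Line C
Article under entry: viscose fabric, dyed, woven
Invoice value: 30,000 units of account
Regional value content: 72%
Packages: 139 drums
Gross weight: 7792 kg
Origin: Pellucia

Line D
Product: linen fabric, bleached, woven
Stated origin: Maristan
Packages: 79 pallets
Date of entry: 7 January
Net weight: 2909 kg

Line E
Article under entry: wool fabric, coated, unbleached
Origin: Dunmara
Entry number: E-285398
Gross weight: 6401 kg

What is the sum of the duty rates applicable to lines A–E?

Line A: viscose → 16.4; woven → 16.4.2; printed → 16.4.2.2. Scheduled 23%. No special measure applies. → 23%.
Line B: linen → 16.3; woven → 16.3.1; printed → 16.3.1.3. Scheduled 20%. Eswyn agreement on 16.3.1: not wholly obtained. → 20%.
Line C: viscose → 16.4; woven → 16.4.2; dyed → 16.4.2.3. Scheduled 18%. Pellucia agreement on 16.2.1.1: 16.4.2.3 not covered; Pellucia agreement on 16.4.1: 16.4.2.3 not covered. → 18%.
Line D: linen → 16.3; woven → 16.3.1; bleached → 16.3.1.1. Scheduled 38%. No special measure applies. → 38%.
Line E: wool → 16.1; coated → 16.1.2; unbleached → 16.1.2.3. Scheduled 32%. No special measure applies. → 32%.
Sum: 23% + 20% + 18% + 38% + 32% = 131%.

131%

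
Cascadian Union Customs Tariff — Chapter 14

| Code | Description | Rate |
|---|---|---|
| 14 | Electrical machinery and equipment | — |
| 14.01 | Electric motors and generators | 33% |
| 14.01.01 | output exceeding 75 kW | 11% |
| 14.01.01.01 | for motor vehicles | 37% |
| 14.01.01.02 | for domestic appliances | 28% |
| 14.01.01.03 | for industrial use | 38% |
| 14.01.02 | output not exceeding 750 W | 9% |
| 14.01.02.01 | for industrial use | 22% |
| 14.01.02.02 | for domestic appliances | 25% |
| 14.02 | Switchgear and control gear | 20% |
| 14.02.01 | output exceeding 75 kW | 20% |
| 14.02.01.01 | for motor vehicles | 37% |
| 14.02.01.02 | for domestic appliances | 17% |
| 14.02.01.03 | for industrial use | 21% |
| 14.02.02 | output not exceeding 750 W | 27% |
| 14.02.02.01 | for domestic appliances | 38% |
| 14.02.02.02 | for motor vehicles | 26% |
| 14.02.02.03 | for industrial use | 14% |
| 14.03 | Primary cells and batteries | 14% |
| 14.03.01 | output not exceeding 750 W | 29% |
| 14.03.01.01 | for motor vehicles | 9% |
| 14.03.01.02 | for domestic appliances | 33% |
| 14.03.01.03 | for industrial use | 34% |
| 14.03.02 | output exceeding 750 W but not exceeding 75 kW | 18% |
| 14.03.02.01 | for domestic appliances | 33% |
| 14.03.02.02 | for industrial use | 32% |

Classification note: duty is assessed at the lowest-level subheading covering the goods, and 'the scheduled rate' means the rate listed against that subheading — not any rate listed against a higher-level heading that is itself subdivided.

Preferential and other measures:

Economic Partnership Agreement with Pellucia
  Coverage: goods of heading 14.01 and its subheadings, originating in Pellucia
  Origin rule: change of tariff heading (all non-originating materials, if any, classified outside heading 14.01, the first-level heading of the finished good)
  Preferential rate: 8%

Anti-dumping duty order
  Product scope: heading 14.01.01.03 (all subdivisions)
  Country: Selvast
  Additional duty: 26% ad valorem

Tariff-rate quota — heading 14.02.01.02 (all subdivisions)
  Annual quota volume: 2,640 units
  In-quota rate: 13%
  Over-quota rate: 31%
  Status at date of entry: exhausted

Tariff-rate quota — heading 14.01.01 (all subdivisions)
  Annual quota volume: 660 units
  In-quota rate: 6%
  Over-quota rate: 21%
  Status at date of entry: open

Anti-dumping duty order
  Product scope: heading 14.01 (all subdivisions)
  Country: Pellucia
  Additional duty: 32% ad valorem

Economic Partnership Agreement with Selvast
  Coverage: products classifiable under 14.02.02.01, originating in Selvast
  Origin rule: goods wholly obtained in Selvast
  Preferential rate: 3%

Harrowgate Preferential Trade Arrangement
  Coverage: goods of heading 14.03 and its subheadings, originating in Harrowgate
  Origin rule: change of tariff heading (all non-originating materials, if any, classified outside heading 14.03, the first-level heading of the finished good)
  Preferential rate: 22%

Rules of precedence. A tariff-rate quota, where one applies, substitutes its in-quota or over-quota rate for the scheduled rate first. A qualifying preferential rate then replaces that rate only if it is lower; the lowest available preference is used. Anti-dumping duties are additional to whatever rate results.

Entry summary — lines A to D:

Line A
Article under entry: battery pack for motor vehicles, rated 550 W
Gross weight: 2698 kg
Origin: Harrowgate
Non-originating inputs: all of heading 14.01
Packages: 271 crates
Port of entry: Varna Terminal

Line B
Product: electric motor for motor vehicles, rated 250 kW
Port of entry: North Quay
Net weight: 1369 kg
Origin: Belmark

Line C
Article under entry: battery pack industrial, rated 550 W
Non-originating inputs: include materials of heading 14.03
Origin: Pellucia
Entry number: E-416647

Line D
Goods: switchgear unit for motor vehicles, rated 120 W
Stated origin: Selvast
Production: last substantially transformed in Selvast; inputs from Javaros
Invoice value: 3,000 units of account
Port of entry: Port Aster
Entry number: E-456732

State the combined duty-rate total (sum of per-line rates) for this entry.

75%

Line A: battery pack → 14.03; rated 550 W → 14.03.01; for motor vehicles → 14.03.01.01. Scheduled 9%. Harrowgate agreement on 14.03: CTH met → 22% available; preference 22% not lower than 9% → no reduction. → 9%.
Line B: electric motor → 14.01; rated 250 kW → 14.01.01; for motor vehicles → 14.01.01.01. Scheduled 37%. quota on 14.01.01 open → in-quota 6%. → 6%.
Line C: battery pack → 14.03; rated 550 W → 14.03.01; industrial → 14.03.01.03. Scheduled 34%. Pellucia agreement on 14.01: 14.03.01.03 not covered. → 34%.
Line D: switchgear unit → 14.02; rated 120 W → 14.02.02; for motor vehicles → 14.02.02.02. Scheduled 26%. Selvast agreement on 14.02.02.01: 14.02.02.02 not covered. → 26%.
Sum: 9% + 6% + 34% + 26% = 75%.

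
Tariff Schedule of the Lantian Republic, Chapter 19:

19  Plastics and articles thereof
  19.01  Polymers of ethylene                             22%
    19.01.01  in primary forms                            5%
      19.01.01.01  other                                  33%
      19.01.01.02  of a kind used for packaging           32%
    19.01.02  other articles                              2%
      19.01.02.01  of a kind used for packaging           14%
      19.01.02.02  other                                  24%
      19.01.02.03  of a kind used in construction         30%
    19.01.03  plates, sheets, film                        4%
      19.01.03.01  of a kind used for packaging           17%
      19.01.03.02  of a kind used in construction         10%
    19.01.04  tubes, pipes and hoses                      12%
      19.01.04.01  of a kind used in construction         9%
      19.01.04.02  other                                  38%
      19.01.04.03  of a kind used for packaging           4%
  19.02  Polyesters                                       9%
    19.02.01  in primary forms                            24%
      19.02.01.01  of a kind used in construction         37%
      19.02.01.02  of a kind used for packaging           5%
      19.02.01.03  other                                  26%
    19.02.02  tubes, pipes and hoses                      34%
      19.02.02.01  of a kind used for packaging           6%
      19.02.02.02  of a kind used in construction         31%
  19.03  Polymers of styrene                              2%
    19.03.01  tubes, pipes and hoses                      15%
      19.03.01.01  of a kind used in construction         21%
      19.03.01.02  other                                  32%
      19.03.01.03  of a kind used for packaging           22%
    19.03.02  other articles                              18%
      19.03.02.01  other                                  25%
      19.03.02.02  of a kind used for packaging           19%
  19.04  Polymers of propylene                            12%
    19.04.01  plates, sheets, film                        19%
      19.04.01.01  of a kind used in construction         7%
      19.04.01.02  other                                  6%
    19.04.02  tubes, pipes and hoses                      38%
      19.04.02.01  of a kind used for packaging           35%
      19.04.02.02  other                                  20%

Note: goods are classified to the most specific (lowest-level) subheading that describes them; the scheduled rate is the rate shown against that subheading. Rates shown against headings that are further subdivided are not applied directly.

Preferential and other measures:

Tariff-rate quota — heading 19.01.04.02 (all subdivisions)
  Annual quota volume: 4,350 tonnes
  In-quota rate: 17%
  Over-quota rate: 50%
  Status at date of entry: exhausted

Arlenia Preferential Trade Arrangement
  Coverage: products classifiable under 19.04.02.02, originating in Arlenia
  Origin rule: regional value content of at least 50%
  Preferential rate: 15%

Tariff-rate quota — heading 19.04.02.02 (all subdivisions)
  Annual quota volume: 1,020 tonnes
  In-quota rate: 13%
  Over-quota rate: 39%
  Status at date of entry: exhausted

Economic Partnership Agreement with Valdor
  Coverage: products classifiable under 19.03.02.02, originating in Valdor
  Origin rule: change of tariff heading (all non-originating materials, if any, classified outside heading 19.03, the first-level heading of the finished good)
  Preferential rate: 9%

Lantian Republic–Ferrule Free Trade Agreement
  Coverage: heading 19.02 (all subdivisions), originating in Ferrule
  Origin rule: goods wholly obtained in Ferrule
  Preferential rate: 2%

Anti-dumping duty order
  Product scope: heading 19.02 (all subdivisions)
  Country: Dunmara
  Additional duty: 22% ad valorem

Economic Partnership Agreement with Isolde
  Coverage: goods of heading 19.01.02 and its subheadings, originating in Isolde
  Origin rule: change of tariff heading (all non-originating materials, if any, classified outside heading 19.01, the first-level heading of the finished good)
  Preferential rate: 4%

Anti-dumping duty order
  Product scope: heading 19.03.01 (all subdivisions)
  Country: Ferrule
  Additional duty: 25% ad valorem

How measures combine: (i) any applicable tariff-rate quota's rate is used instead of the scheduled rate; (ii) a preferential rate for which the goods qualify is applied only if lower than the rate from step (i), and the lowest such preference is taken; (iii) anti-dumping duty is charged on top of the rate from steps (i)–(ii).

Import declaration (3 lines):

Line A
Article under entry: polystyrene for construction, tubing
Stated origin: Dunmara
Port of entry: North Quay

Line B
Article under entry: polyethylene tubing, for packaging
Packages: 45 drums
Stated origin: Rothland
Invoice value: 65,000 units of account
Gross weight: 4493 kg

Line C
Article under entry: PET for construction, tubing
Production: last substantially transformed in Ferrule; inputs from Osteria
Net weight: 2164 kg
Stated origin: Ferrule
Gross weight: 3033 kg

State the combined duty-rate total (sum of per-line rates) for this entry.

56%

Line A: polystyrene → 19.03; tubing → 19.03.01; for construction → 19.03.01.01. Scheduled 21%. No special measure applies. → 21%.
Line B: polyethylene → 19.01; tubing → 19.01.04; for packaging → 19.01.04.03. Scheduled 4%. No special measure applies. → 4%.
Line C: PET → 19.02; tubing → 19.02.02; for construction → 19.02.02.02. Scheduled 31%. Ferrule agreement on 19.02: not wholly obtained. → 31%.
Sum: 21% + 4% + 31% = 56%.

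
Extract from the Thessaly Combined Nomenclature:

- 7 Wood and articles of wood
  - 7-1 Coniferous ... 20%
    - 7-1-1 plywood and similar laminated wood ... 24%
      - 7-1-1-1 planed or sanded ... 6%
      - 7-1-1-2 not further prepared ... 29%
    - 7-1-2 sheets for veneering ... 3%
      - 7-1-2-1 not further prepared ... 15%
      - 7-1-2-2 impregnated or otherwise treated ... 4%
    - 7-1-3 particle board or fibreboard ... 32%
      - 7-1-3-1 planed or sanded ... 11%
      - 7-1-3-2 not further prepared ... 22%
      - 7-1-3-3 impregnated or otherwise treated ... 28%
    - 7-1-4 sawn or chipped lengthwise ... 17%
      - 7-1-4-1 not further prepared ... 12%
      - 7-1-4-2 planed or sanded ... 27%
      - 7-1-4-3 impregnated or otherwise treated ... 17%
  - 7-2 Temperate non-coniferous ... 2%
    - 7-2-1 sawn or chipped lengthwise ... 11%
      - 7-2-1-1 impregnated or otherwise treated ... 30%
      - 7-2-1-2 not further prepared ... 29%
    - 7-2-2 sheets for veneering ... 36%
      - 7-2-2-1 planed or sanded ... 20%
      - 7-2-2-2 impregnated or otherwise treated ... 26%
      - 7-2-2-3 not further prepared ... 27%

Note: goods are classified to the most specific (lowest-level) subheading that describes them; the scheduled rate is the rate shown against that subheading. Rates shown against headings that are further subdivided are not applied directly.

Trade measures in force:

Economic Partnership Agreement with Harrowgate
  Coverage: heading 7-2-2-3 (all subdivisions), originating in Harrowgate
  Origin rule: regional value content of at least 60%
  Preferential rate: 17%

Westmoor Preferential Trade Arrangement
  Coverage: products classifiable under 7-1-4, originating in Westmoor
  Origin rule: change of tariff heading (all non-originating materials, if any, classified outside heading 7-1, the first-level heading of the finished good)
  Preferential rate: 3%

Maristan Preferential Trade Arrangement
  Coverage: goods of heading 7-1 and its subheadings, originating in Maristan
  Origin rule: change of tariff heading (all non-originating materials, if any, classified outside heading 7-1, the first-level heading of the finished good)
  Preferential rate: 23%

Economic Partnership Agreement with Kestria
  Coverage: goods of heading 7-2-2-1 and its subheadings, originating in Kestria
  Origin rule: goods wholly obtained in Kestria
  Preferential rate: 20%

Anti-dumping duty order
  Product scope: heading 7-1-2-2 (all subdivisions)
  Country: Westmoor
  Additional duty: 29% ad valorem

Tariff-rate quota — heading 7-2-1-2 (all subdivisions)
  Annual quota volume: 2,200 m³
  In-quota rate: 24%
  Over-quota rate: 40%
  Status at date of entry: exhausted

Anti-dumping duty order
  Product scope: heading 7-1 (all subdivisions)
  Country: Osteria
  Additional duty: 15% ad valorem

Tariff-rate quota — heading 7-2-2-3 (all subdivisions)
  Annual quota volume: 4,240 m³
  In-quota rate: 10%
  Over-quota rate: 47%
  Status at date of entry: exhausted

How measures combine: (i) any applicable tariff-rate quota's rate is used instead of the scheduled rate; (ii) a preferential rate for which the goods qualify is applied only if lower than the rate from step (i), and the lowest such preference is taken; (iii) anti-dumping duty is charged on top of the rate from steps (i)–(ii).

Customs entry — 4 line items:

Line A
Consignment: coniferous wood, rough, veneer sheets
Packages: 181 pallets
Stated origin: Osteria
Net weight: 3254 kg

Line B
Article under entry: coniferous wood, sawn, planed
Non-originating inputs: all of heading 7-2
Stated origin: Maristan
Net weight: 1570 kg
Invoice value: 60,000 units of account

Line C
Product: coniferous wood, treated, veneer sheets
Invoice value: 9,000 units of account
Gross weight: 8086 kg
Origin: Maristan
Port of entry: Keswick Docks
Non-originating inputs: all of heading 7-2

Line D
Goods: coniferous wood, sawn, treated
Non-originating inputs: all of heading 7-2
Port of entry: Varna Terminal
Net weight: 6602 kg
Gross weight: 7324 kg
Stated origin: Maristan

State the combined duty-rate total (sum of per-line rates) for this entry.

Line A: coniferous → 7-1; veneer sheets → 7-1-2; rough → 7-1-2-1. Scheduled 15%. anti-dumping (Osteria, 7-1): +15%; total 15% + 15% = 30%. → 30%.
Line B: coniferous → 7-1; sawn → 7-1-4; planed → 7-1-4-2. Scheduled 27%. Maristan agreement on 7-1: CTH met → 23% available; preferential 23%. → 23%.
Line C: coniferous → 7-1; veneer sheets → 7-1-2; treated → 7-1-2-2. Scheduled 4%. Maristan agreement on 7-1: CTH met → 23% available; preference 23% not lower than 4% → no reduction. → 4%.
Line D: coniferous → 7-1; sawn → 7-1-4; treated → 7-1-4-3. Scheduled 17%. Maristan agreement on 7-1: CTH met → 23% available; preference 23% not lower than 17% → no reduction. → 17%.
Sum: 30% + 23% + 4% + 17% = 74%.

74%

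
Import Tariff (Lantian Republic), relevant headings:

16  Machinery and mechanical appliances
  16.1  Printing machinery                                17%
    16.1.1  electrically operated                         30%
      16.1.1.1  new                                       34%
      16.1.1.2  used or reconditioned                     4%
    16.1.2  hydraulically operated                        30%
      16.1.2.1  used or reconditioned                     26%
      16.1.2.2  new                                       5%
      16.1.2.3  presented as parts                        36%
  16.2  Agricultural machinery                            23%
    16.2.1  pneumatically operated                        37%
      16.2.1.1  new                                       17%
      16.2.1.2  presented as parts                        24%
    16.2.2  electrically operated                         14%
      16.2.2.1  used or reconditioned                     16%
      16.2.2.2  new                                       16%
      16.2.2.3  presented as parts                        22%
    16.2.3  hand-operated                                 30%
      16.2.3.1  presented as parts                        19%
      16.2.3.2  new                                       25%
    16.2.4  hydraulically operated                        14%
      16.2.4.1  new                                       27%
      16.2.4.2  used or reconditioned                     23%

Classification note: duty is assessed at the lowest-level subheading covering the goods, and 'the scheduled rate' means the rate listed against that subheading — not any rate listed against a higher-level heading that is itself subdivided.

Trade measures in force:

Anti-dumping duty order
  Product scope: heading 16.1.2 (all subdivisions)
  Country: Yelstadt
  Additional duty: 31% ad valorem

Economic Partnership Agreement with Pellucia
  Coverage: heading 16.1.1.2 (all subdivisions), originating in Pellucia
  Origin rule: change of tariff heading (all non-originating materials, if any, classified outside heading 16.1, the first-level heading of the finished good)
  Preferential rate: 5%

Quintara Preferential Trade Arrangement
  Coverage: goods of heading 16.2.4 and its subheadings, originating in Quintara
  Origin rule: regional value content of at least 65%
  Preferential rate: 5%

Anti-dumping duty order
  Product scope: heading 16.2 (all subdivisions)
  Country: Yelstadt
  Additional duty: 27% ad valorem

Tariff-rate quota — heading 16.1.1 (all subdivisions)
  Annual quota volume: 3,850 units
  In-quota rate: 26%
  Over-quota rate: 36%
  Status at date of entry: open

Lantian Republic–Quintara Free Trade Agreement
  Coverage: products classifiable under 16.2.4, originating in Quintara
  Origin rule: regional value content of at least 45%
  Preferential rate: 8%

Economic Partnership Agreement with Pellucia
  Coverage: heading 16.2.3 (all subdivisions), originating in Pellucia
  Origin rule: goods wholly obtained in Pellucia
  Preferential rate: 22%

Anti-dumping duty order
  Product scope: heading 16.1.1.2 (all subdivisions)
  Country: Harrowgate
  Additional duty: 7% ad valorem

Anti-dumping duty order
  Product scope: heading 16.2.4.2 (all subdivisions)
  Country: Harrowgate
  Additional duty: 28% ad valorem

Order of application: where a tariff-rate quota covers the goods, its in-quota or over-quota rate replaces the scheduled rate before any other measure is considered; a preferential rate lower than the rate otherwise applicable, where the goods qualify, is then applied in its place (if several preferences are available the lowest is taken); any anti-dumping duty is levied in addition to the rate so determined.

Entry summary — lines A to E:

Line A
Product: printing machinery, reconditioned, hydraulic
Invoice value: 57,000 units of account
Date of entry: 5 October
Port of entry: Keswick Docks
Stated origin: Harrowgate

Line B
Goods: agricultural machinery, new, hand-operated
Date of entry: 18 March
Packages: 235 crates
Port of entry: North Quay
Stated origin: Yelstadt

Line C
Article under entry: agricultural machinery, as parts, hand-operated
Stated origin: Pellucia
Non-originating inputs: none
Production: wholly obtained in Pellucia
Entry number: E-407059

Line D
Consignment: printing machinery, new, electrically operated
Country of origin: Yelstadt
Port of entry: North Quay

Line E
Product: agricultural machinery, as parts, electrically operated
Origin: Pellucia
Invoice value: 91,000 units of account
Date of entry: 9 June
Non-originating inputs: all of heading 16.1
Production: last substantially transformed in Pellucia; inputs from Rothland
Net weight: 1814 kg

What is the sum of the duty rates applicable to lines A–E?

Line A: printing → 16.1; hydraulic → 16.1.2; reconditioned → 16.1.2.1. Scheduled 26%. No special measure applies. → 26%.
Line B: agricultural → 16.2; hand-operated → 16.2.3; new → 16.2.3.2. Scheduled 25%. anti-dumping (Yelstadt, 16.2): +27%; total 25% + 27% = 52%. → 52%.
Line C: agricultural → 16.2; hand-operated → 16.2.3; as parts → 16.2.3.1. Scheduled 19%. Pellucia agreement on 16.1.1.2: 16.2.3.1 not covered; Pellucia agreement on 16.2.3: wholly obtained → 22% available; preference 22% not lower than 19% → no reduction. → 19%.
Line D: printing → 16.1; electrically operated → 16.1.1; new → 16.1.1.1. Scheduled 34%. quota on 16.1.1 open → in-quota 26%. → 26%.
Line E: agricultural → 16.2; electrically operated → 16.2.2; as parts → 16.2.2.3. Scheduled 22%. Pellucia agreement on 16.1.1.2: 16.2.2.3 not covered; Pellucia agreement on 16.2.3: 16.2.2.3 not covered. → 22%.
Sum: 26% + 52% + 19% + 26% + 22% = 145%.

145%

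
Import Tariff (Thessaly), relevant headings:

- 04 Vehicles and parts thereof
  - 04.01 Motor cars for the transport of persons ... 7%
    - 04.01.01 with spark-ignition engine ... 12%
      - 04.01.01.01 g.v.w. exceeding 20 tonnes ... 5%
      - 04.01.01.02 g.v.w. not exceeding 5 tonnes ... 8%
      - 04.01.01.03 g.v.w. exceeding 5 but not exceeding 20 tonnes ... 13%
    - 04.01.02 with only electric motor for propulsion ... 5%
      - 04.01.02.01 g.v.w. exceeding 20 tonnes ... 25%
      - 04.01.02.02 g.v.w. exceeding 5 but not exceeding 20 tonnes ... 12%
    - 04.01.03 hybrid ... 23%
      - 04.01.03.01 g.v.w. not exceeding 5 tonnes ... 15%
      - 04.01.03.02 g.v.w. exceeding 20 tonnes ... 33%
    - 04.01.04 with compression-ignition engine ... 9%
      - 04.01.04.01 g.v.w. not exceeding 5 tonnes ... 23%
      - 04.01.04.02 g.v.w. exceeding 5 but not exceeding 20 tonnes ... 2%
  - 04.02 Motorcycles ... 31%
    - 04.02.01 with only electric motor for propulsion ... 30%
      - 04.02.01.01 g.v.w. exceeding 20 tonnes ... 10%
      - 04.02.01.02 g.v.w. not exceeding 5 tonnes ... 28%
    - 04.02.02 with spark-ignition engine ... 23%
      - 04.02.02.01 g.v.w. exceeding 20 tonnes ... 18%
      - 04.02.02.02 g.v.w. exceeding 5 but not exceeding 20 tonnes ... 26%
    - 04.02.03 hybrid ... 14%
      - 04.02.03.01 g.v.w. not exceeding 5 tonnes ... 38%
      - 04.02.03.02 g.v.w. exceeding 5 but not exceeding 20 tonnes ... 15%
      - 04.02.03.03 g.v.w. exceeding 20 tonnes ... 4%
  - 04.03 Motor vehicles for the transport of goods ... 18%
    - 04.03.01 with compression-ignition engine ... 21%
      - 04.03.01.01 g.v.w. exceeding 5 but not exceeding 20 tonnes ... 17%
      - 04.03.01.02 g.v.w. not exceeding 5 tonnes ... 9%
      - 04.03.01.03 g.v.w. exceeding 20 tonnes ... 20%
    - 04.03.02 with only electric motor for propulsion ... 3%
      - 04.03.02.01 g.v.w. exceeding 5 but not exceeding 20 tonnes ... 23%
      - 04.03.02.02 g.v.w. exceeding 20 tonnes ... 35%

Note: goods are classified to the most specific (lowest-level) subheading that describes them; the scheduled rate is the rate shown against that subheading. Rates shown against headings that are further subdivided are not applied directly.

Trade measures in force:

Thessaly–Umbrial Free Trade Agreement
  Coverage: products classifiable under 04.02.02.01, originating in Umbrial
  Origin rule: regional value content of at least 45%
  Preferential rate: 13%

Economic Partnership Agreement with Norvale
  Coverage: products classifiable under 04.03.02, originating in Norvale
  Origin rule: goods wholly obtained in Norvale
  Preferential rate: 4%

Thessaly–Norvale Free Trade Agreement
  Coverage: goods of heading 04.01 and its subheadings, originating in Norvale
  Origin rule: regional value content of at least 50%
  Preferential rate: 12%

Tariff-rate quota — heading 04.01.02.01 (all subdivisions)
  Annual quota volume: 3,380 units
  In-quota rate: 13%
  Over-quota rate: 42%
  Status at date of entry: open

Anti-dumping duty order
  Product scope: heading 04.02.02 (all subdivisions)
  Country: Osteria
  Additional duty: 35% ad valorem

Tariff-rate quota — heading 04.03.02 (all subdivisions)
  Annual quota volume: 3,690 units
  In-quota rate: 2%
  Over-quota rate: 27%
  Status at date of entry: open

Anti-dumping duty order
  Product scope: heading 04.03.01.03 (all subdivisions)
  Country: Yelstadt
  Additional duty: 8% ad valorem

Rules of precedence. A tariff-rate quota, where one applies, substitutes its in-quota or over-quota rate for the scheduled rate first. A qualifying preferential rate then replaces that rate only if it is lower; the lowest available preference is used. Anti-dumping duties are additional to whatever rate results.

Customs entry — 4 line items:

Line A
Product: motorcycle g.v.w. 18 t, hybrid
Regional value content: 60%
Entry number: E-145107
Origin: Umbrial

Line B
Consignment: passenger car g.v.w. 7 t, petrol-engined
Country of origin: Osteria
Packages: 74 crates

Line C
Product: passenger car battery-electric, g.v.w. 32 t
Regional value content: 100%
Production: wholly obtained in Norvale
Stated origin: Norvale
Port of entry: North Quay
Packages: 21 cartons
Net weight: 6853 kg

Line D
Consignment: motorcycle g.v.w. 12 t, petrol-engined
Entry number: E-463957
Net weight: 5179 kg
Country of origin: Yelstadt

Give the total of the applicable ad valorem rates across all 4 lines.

Line A: motorcycle → 04.02; hybrid → 04.02.03; g.v.w. 18 t → 04.02.03.02. Scheduled 15%. Umbrial agreement on 04.02.02.01: 04.02.03.02 not covered. → 15%.
Line B: passenger car → 04.01; petrol-engined → 04.01.01; g.v.w. 7 t → 04.01.01.03. Scheduled 13%. No special measure applies. → 13%.
Line C: passenger car → 04.01; battery-electric → 04.01.02; g.v.w. 32 t → 04.01.02.01. Scheduled 25%. quota on 04.01.02.01 open → in-quota 13%; Norvale agreement on 04.03.02: 04.01.02.01 not covered; Norvale agreement on 04.01: RVC ≥ 50% → 12% available; preferential 12%. → 12%.
Line D: motorcycle → 04.02; petrol-engined → 04.02.02; g.v.w. 12 t → 04.02.02.02. Scheduled 26%. No special measure applies. → 26%.
Sum: 15% + 13% + 12% + 26% = 66%.

66%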